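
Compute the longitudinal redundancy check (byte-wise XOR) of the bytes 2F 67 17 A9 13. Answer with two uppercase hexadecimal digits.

E5

XOR the bytes together:
  start with 0x2F
  0x2F ⊕ 0x67 = 0x48
  0x48 ⊕ 0x17 = 0x5F
  0x5F ⊕ 0xA9 = 0xF6
  0xF6 ⊕ 0x13 = 0xE5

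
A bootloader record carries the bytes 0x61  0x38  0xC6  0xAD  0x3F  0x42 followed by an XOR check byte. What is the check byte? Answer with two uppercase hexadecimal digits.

XOR the bytes together:
  start with 0x61
  0x61 ⊕ 0x38 = 0x59
  0x59 ⊕ 0xC6 = 0x9F
  0x9F ⊕ 0xAD = 0x32
  0x32 ⊕ 0x3F = 0x0D
  0x0D ⊕ 0x42 = 0x4F

4F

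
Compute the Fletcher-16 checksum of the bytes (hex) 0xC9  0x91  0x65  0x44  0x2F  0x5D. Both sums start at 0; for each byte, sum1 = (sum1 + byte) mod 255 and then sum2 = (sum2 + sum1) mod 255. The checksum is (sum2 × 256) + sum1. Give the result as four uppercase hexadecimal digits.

Running sums (mod 255):
  after byte 0 (0xC9): sum1=201, sum2=201
  after byte 1 (0x91): sum1=91, sum2=37
  after byte 2 (0x65): sum1=192, sum2=229
  after byte 3 (0x44): sum1=5, sum2=234
  after byte 4 (0x2F): sum1=52, sum2=31
  after byte 5 (0x5D): sum1=145, sum2=176
Checksum = sum2·256 + sum1 = 176·256 + 145 = 45201 = 0xB091.

B091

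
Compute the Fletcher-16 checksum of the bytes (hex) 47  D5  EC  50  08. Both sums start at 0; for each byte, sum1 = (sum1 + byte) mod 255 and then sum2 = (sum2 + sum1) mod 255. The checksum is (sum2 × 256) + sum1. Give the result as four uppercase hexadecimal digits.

2B62

Running sums (mod 255):
  after byte 0 (47): sum1=71, sum2=71
  after byte 1 (D5): sum1=29, sum2=100
  after byte 2 (EC): sum1=10, sum2=110
  after byte 3 (50): sum1=90, sum2=200
  after byte 4 (08): sum1=98, sum2=43
Checksum = sum2·256 + sum1 = 43·256 + 98 = 11106 = 0x2B62.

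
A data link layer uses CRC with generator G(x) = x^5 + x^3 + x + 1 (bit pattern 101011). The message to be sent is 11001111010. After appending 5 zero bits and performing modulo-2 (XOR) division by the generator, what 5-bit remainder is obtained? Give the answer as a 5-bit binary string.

Append 5 zeros: 1100111101000000. Divide by 101011 (XOR where the leading bit is 1):
  pos 0: 110011 XOR 101011 = 011000
  pos 1: 110001 XOR 101011 = 011010
  pos 2: 110101 XOR 101011 = 011110
  pos 3: 111100 XOR 101011 = 010111
  pos 4: 101111 XOR 101011 = 000100
  pos 7: 100000 XOR 101011 = 001011
  pos 9: 101100 XOR 101011 = 000111
Remainder (last 5 bits) = 01110. This is the CRC / FCS.

01110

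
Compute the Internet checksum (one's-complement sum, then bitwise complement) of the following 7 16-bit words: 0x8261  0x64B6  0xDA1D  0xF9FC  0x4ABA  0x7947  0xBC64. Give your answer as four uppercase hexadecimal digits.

One's-complement addition (fold any carry out of bit 15 back into bit 0):
  0x8261 + 0x64B6 = 0x0E717
  0xE717 + 0xDA1D = 0x1C134 → wrap carry → 0xC135
  0xC135 + 0xF9FC = 0x1BB31 → wrap carry → 0xBB32
  0xBB32 + 0x4ABA = 0x105EC → wrap carry → 0x05ED
  0x05ED + 0x7947 = 0x07F34
  0x7F34 + 0xBC64 = 0x13B98 → wrap carry → 0x3B99
One's-complement sum = 0x3B99.
Checksum = ~0x3B99 & 0xFFFF = 0xC466.

C466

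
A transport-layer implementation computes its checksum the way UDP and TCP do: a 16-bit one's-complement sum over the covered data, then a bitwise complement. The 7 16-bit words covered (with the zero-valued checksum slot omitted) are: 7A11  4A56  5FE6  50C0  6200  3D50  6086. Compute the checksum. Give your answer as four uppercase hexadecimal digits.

One's-complement addition (fold any carry out of bit 15 back into bit 0):
  0x7A11 + 0x4A56 = 0x0C467
  0xC467 + 0x5FE6 = 0x1244D → wrap carry → 0x244E
  0x244E + 0x50C0 = 0x0750E
  0x750E + 0x6200 = 0x0D70E
  0xD70E + 0x3D50 = 0x1145E → wrap carry → 0x145F
  0x145F + 0x6086 = 0x074E5
One's-complement sum = 0x74E5.
Checksum = ~0x74E5 & 0xFFFF = 0x8B1A.

8B1A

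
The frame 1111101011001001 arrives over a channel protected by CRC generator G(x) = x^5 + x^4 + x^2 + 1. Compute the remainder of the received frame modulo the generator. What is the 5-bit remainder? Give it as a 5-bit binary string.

Modulo-2 division of 1111101011001001 by 110101:
  pos 0: 111110 XOR 110101 = 001011
  pos 2: 101110 XOR 110101 = 011011
  pos 3: 110111 XOR 110101 = 000010
  pos 7: 101001 XOR 110101 = 011100
  pos 8: 111000 XOR 110101 = 001101
  pos 10: 110101 XOR 110101 = 000000
Remainder = 00000 (zero — the frame passes the CRC check).

00000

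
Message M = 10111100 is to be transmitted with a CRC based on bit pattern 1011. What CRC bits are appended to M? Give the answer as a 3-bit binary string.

010

Append 3 zeros: 10111100000. Divide by 1011 (XOR where the leading bit is 1):
  pos 0: 1011 XOR 1011 = 0000
  pos 4: 1100 XOR 1011 = 0111
  pos 5: 1110 XOR 1011 = 0101
  pos 6: 1010 XOR 1011 = 0001
Remainder (last 3 bits) = 010. This is the CRC / FCS.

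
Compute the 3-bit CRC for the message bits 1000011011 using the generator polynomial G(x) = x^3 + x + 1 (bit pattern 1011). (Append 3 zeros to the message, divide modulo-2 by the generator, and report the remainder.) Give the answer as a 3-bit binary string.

110

Append 3 zeros: 1000011011000. Divide by 1011 (XOR where the leading bit is 1):
  pos 0: 1000 XOR 1011 = 0011
  pos 2: 1101 XOR 1011 = 0110
  pos 3: 1101 XOR 1011 = 0110
  pos 4: 1100 XOR 1011 = 0111
  pos 5: 1111 XOR 1011 = 0100
  pos 6: 1001 XOR 1011 = 0010
  pos 8: 1000 XOR 1011 = 0011
Remainder (last 3 bits) = 110. This is the CRC / FCS.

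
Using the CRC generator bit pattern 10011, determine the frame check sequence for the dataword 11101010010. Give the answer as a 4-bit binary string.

Append 4 zeros: 111010100100000. Divide by 10011 (XOR where the leading bit is 1):
  pos 0: 11101 XOR 10011 = 01110
  pos 1: 11100 XOR 10011 = 01111
  pos 2: 11111 XOR 10011 = 01100
  pos 3: 11000 XOR 10011 = 01011
  pos 4: 10110 XOR 10011 = 00101
  pos 6: 10110 XOR 10011 = 00101
  pos 8: 10100 XOR 10011 = 00111
  pos 10: 11100 XOR 10011 = 01111
Remainder (last 4 bits) = 1111. This is the CRC / FCS.

1111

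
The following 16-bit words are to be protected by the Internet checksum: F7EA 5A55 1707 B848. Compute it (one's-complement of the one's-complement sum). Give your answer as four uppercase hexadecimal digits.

DE6F

One's-complement addition (fold any carry out of bit 15 back into bit 0):
  0xF7EA + 0x5A55 = 0x1523F → wrap carry → 0x5240
  0x5240 + 0x1707 = 0x06947
  0x6947 + 0xB848 = 0x1218F → wrap carry → 0x2190
One's-complement sum = 0x2190.
Checksum = ~0x2190 & 0xFFFF = 0xDE6F.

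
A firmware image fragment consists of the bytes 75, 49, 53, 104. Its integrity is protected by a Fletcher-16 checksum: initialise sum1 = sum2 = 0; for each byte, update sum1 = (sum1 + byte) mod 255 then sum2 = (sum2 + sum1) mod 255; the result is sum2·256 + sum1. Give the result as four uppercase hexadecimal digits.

931A

Running sums (mod 255):
  after byte 0 (75): sum1=75, sum2=75
  after byte 1 (49): sum1=124, sum2=199
  after byte 2 (53): sum1=177, sum2=121
  after byte 3 (104): sum1=26, sum2=147
Checksum = sum2·256 + sum1 = 147·256 + 26 = 37658 = 0x931A.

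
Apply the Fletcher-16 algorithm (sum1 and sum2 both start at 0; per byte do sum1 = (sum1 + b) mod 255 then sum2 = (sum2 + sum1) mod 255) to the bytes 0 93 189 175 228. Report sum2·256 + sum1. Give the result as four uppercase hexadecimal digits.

F2AF

Running sums (mod 255):
  after byte 0 (0): sum1=0, sum2=0
  after byte 1 (93): sum1=93, sum2=93
  after byte 2 (189): sum1=27, sum2=120
  after byte 3 (175): sum1=202, sum2=67
  after byte 4 (228): sum1=175, sum2=242
Checksum = sum2·256 + sum1 = 242·256 + 175 = 62127 = 0xF2AF.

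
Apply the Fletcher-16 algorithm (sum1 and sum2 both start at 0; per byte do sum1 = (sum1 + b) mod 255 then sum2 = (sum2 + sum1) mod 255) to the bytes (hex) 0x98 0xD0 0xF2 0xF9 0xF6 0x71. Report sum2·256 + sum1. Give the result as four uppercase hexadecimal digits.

Running sums (mod 255):
  after byte 0 (0x98): sum1=152, sum2=152
  after byte 1 (0xD0): sum1=105, sum2=2
  after byte 2 (0xF2): sum1=92, sum2=94
  after byte 3 (0xF9): sum1=86, sum2=180
  after byte 4 (0xF6): sum1=77, sum2=2
  after byte 5 (0x71): sum1=190, sum2=192
Checksum = sum2·256 + sum1 = 192·256 + 190 = 49342 = 0xC0BE.

C0BE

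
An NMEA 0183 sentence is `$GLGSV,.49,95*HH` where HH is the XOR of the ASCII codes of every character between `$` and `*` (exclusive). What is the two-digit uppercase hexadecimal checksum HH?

XOR the ASCII codes of the payload characters:
  'G' = 0x47 → acc = 0x47
  'L' = 0x4C → acc = 0x0B
  'G' = 0x47 → acc = 0x4C
  'S' = 0x53 → acc = 0x1F
  'V' = 0x56 → acc = 0x49
  ',' = 0x2C → acc = 0x65
  '.' = 0x2E → acc = 0x4B
  '4' = 0x34 → acc = 0x7F
  '9' = 0x39 → acc = 0x46
  ',' = 0x2C → acc = 0x6A
  '9' = 0x39 → acc = 0x53
  '5' = 0x35 → acc = 0x66
Checksum = 0x66.

66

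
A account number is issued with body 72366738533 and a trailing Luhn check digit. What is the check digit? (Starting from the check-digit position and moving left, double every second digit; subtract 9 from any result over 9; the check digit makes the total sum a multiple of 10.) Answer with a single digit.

Partial digits right→left: 3 3 5 8 3 7 6 6 3 2 7
Double every second digit counting from the check-digit position (so the 1st, 3rd, 5th, ... of the partial from the right).
  doubled (with −9 where >9): 6 1 6 3 6 5 → sum 27
  kept as-is: 3 8 7 6 2 → sum 26
Total = 27 + 26 = 53.
Check digit = (10 − (53 mod 10)) mod 10 = 7.

7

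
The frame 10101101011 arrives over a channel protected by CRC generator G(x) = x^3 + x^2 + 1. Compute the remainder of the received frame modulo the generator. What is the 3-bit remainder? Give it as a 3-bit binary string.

Modulo-2 division of 10101101011 by 1101:
  pos 0: 1010 XOR 1101 = 0111
  pos 1: 1111 XOR 1101 = 0010
  pos 3: 1010 XOR 1101 = 0111
  pos 4: 1111 XOR 1101 = 0010
  pos 6: 1001 XOR 1101 = 0100
  pos 7: 1001 XOR 1101 = 0100
Remainder = 100 (nonzero — an error is detected).

100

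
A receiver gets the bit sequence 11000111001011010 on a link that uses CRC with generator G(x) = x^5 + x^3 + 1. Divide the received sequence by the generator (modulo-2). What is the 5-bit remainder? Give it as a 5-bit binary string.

00011

Modulo-2 division of 11000111001011010 by 101001:
  pos 0: 110001 XOR 101001 = 011000
  pos 1: 110001 XOR 101001 = 011000
  pos 2: 110001 XOR 101001 = 011000
  pos 3: 110000 XOR 101001 = 011001
  pos 4: 110010 XOR 101001 = 011011
  pos 5: 110111 XOR 101001 = 011110
  pos 6: 111100 XOR 101001 = 010101
  pos 7: 101011 XOR 101001 = 000010
  pos 11: 101010 XOR 101001 = 000011
Remainder = 00011 (nonzero — an error is detected).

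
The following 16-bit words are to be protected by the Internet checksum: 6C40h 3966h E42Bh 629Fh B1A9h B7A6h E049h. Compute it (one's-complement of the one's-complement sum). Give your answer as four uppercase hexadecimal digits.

One's-complement addition (fold any carry out of bit 15 back into bit 0):
  0x6C40 + 0x3966 = 0x0A5A6
  0xA5A6 + 0xE42B = 0x189D1 → wrap carry → 0x89D2
  0x89D2 + 0x629F = 0x0EC71
  0xEC71 + 0xB1A9 = 0x19E1A → wrap carry → 0x9E1B
  0x9E1B + 0xB7A6 = 0x155C1 → wrap carry → 0x55C2
  0x55C2 + 0xE049 = 0x1360B → wrap carry → 0x360C
One's-complement sum = 0x360C.
Checksum = ~0x360C & 0xFFFF = 0xC9F3.

C9F3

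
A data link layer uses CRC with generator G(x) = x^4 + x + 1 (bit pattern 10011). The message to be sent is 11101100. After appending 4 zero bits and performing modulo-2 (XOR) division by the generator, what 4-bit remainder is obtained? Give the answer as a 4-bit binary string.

0100

Append 4 zeros: 111011000000. Divide by 10011 (XOR where the leading bit is 1):
  pos 0: 11101 XOR 10011 = 01110
  pos 1: 11101 XOR 10011 = 01110
  pos 2: 11100 XOR 10011 = 01111
  pos 3: 11110 XOR 10011 = 01101
  pos 4: 11010 XOR 10011 = 01001
  pos 5: 10010 XOR 10011 = 00001
Remainder (last 4 bits) = 0100. This is the CRC / FCS.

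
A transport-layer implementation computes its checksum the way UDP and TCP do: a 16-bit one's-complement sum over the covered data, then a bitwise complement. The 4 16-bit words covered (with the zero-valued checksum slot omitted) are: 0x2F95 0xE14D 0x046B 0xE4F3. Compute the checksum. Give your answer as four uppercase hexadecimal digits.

05BE

One's-complement addition (fold any carry out of bit 15 back into bit 0):
  0x2F95 + 0xE14D = 0x110E2 → wrap carry → 0x10E3
  0x10E3 + 0x046B = 0x0154E
  0x154E + 0xE4F3 = 0x0FA41
One's-complement sum = 0xFA41.
Checksum = ~0xFA41 & 0xFFFF = 0x05BE.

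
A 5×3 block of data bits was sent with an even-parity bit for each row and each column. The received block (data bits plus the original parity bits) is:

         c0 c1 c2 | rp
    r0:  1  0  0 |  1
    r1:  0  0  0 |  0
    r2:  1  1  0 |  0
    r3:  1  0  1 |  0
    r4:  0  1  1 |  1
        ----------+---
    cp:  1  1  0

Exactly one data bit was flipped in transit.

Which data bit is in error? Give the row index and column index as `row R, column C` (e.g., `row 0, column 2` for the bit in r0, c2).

row 4, column 1

Recompute each row's even parity and compare to rp:
  r0: data parity 1, sent rp 1 → ok
  r1: data parity 0, sent rp 0 → ok
  r2: data parity 0, sent rp 0 → ok
  r3: data parity 0, sent rp 0 → ok
  r4: data parity 0, sent rp 1 → mismatch
Recompute each column's even parity and compare to cp:
  c0: data parity 1, sent cp 1 → ok
  c1: data parity 0, sent cp 1 → mismatch
  c2: data parity 0, sent cp 0 → ok
Exactly one row (r4) and one column (c1) fail → the flipped bit is at their intersection.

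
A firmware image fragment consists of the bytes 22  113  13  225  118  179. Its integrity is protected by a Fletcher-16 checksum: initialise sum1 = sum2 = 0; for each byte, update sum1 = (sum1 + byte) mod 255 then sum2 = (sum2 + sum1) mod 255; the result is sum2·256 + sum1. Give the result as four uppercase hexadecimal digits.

Running sums (mod 255):
  after byte 0 (22): sum1=22, sum2=22
  after byte 1 (113): sum1=135, sum2=157
  after byte 2 (13): sum1=148, sum2=50
  after byte 3 (225): sum1=118, sum2=168
  after byte 4 (118): sum1=236, sum2=149
  after byte 5 (179): sum1=160, sum2=54
Checksum = sum2·256 + sum1 = 54·256 + 160 = 13984 = 0x36A0.

36A0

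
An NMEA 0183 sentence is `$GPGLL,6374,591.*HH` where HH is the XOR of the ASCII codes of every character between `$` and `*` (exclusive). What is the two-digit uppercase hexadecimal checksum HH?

45

XOR the ASCII codes of the payload characters:
  'G' = 0x47 → acc = 0x47
  'P' = 0x50 → acc = 0x17
  'G' = 0x47 → acc = 0x50
  'L' = 0x4C → acc = 0x1C
  'L' = 0x4C → acc = 0x50
  ',' = 0x2C → acc = 0x7C
  '6' = 0x36 → acc = 0x4A
  '3' = 0x33 → acc = 0x79
  '7' = 0x37 → acc = 0x4E
  '4' = 0x34 → acc = 0x7A
  ',' = 0x2C → acc = 0x56
  '5' = 0x35 → acc = 0x63
  '9' = 0x39 → acc = 0x5A
  '1' = 0x31 → acc = 0x6B
  '.' = 0x2E → acc = 0x45
Checksum = 0x45.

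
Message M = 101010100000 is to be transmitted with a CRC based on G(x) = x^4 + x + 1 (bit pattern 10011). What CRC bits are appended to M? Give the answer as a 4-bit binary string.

1000

Append 4 zeros: 1010101000000000. Divide by 10011 (XOR where the leading bit is 1):
  pos 0: 10101 XOR 10011 = 00110
  pos 2: 11001 XOR 10011 = 01010
  pos 3: 10100 XOR 10011 = 00111
  pos 5: 11100 XOR 10011 = 01111
  pos 6: 11110 XOR 10011 = 01101
  pos 7: 11010 XOR 10011 = 01001
  pos 8: 10010 XOR 10011 = 00001
Remainder (last 4 bits) = 1000. This is the CRC / FCS.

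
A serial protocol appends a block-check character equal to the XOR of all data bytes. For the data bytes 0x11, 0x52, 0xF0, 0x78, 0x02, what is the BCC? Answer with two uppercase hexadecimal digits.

C9

XOR the bytes together:
  start with 0x11
  0x11 ⊕ 0x52 = 0x43
  0x43 ⊕ 0xF0 = 0xB3
  0xB3 ⊕ 0x78 = 0xCB
  0xCB ⊕ 0x02 = 0xC9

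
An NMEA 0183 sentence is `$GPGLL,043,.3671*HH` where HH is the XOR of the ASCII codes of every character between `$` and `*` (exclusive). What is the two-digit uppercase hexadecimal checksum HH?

4A

XOR the ASCII codes of the payload characters:
  'G' = 0x47 → acc = 0x47
  'P' = 0x50 → acc = 0x17
  'G' = 0x47 → acc = 0x50
  'L' = 0x4C → acc = 0x1C
  'L' = 0x4C → acc = 0x50
  ',' = 0x2C → acc = 0x7C
  '0' = 0x30 → acc = 0x4C
  '4' = 0x34 → acc = 0x78
  '3' = 0x33 → acc = 0x4B
  ',' = 0x2C → acc = 0x67
  '.' = 0x2E → acc = 0x49
  '3' = 0x33 → acc = 0x7A
  '6' = 0x36 → acc = 0x4C
  '7' = 0x37 → acc = 0x7B
  '1' = 0x31 → acc = 0x4A
Checksum = 0x4A.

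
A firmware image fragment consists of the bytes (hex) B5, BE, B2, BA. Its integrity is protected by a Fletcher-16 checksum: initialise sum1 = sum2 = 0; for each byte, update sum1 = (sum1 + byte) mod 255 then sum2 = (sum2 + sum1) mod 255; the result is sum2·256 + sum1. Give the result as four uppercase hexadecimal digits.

33E1

Running sums (mod 255):
  after byte 0 (B5): sum1=181, sum2=181
  after byte 1 (BE): sum1=116, sum2=42
  after byte 2 (B2): sum1=39, sum2=81
  after byte 3 (BA): sum1=225, sum2=51
Checksum = sum2·256 + sum1 = 51·256 + 225 = 13281 = 0x33E1.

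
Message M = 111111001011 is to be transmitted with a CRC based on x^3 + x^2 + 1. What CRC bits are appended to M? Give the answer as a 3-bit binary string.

Append 3 zeros: 111111001011000. Divide by 1101 (XOR where the leading bit is 1):
  pos 0: 1111 XOR 1101 = 0010
  pos 2: 1011 XOR 1101 = 0110
  pos 3: 1100 XOR 1101 = 0001
  pos 6: 1010 XOR 1101 = 0111
  pos 7: 1111 XOR 1101 = 0010
  pos 9: 1010 XOR 1101 = 0111
  pos 10: 1110 XOR 1101 = 0011
Remainder (last 3 bits) = 110. This is the CRC / FCS.

110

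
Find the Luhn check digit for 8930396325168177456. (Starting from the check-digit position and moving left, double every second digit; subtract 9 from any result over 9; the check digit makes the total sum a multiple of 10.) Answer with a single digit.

4

Partial digits right→left: 6 5 4 7 7 1 8 6 1 5 2 3 6 9 3 0 3 9 8
Double every second digit counting from the check-digit position (so the 1st, 3rd, 5th, ... of the partial from the right).
  doubled (with −9 where >9): 3 8 5 7 2 4 3 6 6 7 → sum 51
  kept as-is: 5 7 1 6 5 3 9 0 9 → sum 45
Total = 51 + 45 = 96.
Check digit = (10 − (96 mod 10)) mod 10 = 4.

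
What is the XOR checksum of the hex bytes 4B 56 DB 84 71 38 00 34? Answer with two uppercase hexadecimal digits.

XOR the bytes together:
  start with 0x4B
  0x4B ⊕ 0x56 = 0x1D
  0x1D ⊕ 0xDB = 0xC6
  0xC6 ⊕ 0x84 = 0x42
  0x42 ⊕ 0x71 = 0x33
  0x33 ⊕ 0x38 = 0x0B
  0x0B ⊕ 0x00 = 0x0B
  0x0B ⊕ 0x34 = 0x3F

3F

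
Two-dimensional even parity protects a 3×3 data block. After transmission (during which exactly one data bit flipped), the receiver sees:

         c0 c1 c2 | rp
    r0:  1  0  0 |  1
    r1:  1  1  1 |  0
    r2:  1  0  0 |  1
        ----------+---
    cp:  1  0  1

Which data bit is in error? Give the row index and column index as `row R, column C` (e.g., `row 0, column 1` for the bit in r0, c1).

Recompute each row's even parity and compare to rp:
  r0: data parity 1, sent rp 1 → ok
  r1: data parity 1, sent rp 0 → mismatch
  r2: data parity 1, sent rp 1 → ok
Recompute each column's even parity and compare to cp:
  c0: data parity 1, sent cp 1 → ok
  c1: data parity 1, sent cp 0 → mismatch
  c2: data parity 1, sent cp 1 → ok
Exactly one row (r1) and one column (c1) fail → the flipped bit is at their intersection.

row 1, column 1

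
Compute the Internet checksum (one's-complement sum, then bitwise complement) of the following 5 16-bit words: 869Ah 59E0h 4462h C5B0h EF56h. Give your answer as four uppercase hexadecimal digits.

261B

One's-complement addition (fold any carry out of bit 15 back into bit 0):
  0x869A + 0x59E0 = 0x0E07A
  0xE07A + 0x4462 = 0x124DC → wrap carry → 0x24DD
  0x24DD + 0xC5B0 = 0x0EA8D
  0xEA8D + 0xEF56 = 0x1D9E3 → wrap carry → 0xD9E4
One's-complement sum = 0xD9E4.
Checksum = ~0xD9E4 & 0xFFFF = 0x261B.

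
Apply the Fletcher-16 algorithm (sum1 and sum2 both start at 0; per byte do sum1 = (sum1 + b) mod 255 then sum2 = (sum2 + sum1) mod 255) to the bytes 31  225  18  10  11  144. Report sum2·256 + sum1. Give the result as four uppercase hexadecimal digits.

Running sums (mod 255):
  after byte 0 (31): sum1=31, sum2=31
  after byte 1 (225): sum1=1, sum2=32
  after byte 2 (18): sum1=19, sum2=51
  after byte 3 (10): sum1=29, sum2=80
  after byte 4 (11): sum1=40, sum2=120
  after byte 5 (144): sum1=184, sum2=49
Checksum = sum2·256 + sum1 = 49·256 + 184 = 12728 = 0x31B8.

31B8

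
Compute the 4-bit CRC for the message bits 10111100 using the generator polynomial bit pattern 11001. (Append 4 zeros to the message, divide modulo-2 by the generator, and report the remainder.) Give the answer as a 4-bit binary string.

1110

Append 4 zeros: 101111000000. Divide by 11001 (XOR where the leading bit is 1):
  pos 0: 10111 XOR 11001 = 01110
  pos 1: 11101 XOR 11001 = 00100
  pos 3: 10000 XOR 11001 = 01001
  pos 4: 10010 XOR 11001 = 01011
  pos 5: 10110 XOR 11001 = 01111
  pos 6: 11110 XOR 11001 = 00111
Remainder (last 4 bits) = 1110. This is the CRC / FCS.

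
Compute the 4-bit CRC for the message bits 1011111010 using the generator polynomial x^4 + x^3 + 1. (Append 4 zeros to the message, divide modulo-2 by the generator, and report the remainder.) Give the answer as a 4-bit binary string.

0110

Append 4 zeros: 10111110100000. Divide by 11001 (XOR where the leading bit is 1):
  pos 0: 10111 XOR 11001 = 01110
  pos 1: 11101 XOR 11001 = 00100
  pos 3: 10010 XOR 11001 = 01011
  pos 4: 10111 XOR 11001 = 01110
  pos 5: 11100 XOR 11001 = 00101
  pos 7: 10100 XOR 11001 = 01101
  pos 8: 11010 XOR 11001 = 00011
Remainder (last 4 bits) = 0110. This is the CRC / FCS.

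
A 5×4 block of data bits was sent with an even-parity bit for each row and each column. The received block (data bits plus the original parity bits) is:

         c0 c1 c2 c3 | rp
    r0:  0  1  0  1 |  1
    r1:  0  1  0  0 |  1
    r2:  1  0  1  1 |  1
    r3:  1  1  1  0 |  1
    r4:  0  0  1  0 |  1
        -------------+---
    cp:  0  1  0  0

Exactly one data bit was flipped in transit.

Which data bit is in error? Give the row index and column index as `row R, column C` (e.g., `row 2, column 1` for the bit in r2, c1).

Recompute each row's even parity and compare to rp:
  r0: data parity 0, sent rp 1 → mismatch
  r1: data parity 1, sent rp 1 → ok
  r2: data parity 1, sent rp 1 → ok
  r3: data parity 1, sent rp 1 → ok
  r4: data parity 1, sent rp 1 → ok
Recompute each column's even parity and compare to cp:
  c0: data parity 0, sent cp 0 → ok
  c1: data parity 1, sent cp 1 → ok
  c2: data parity 1, sent cp 0 → mismatch
  c3: data parity 0, sent cp 0 → ok
Exactly one row (r0) and one column (c2) fail → the flipped bit is at their intersection.

row 0, column 2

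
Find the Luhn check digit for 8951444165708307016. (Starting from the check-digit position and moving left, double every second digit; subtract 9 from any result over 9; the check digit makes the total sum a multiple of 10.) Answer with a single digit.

7

Partial digits right→left: 6 1 0 7 0 3 8 0 7 5 6 1 4 4 4 1 5 9 8
Double every second digit counting from the check-digit position (so the 1st, 3rd, 5th, ... of the partial from the right).
  doubled (with −9 where >9): 3 0 0 7 5 3 8 8 1 7 → sum 42
  kept as-is: 1 7 3 0 5 1 4 1 9 → sum 31
Total = 42 + 31 = 73.
Check digit = (10 − (73 mod 10)) mod 10 = 7.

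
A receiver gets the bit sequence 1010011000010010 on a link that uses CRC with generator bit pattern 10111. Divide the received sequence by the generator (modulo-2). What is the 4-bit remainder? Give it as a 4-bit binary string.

0000

Modulo-2 division of 1010011000010010 by 10111:
  pos 0: 10100 XOR 10111 = 00011
  pos 3: 11110 XOR 10111 = 01001
  pos 4: 10010 XOR 10111 = 00101
  pos 6: 10100 XOR 10111 = 00011
  pos 9: 11100 XOR 10111 = 01011
  pos 10: 10111 XOR 10111 = 00000
Remainder = 0000 (zero — the frame passes the CRC check).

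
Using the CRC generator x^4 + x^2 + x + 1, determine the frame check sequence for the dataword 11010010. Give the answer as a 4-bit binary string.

Append 4 zeros: 110100100000. Divide by 10111 (XOR where the leading bit is 1):
  pos 0: 11010 XOR 10111 = 01101
  pos 1: 11010 XOR 10111 = 01101
  pos 2: 11011 XOR 10111 = 01100
  pos 3: 11000 XOR 10111 = 01111
  pos 4: 11110 XOR 10111 = 01001
  pos 5: 10010 XOR 10111 = 00101
  pos 7: 10100 XOR 10111 = 00011
Remainder (last 4 bits) = 0011. This is the CRC / FCS.

0011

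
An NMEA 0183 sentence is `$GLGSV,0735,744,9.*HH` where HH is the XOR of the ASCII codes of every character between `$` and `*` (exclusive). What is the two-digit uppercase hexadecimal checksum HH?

44

XOR the ASCII codes of the payload characters:
  'G' = 0x47 → acc = 0x47
  'L' = 0x4C → acc = 0x0B
  'G' = 0x47 → acc = 0x4C
  'S' = 0x53 → acc = 0x1F
  'V' = 0x56 → acc = 0x49
  ',' = 0x2C → acc = 0x65
  '0' = 0x30 → acc = 0x55
  '7' = 0x37 → acc = 0x62
  '3' = 0x33 → acc = 0x51
  '5' = 0x35 → acc = 0x64
  ',' = 0x2C → acc = 0x48
  '7' = 0x37 → acc = 0x7F
  '4' = 0x34 → acc = 0x4B
  '4' = 0x34 → acc = 0x7F
  ',' = 0x2C → acc = 0x53
  '9' = 0x39 → acc = 0x6A
  '.' = 0x2E → acc = 0x44
Checksum = 0x44.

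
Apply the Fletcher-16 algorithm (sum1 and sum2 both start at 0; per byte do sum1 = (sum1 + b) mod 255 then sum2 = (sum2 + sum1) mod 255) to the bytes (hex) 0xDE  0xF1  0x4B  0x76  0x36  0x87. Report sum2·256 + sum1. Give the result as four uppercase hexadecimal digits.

7750

Running sums (mod 255):
  after byte 0 (0xDE): sum1=222, sum2=222
  after byte 1 (0xF1): sum1=208, sum2=175
  after byte 2 (0x4B): sum1=28, sum2=203
  after byte 3 (0x76): sum1=146, sum2=94
  after byte 4 (0x36): sum1=200, sum2=39
  after byte 5 (0x87): sum1=80, sum2=119
Checksum = sum2·256 + sum1 = 119·256 + 80 = 30544 = 0x7750.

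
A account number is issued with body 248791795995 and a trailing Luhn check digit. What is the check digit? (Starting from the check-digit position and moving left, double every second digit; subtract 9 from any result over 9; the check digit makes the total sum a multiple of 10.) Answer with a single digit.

Partial digits right→left: 5 9 9 5 9 7 1 9 7 8 4 2
Double every second digit counting from the check-digit position (so the 1st, 3rd, 5th, ... of the partial from the right).
  doubled (with −9 where >9): 1 9 9 2 5 8 → sum 34
  kept as-is: 9 5 7 9 8 2 → sum 40
Total = 34 + 40 = 74.
Check digit = (10 − (74 mod 10)) mod 10 = 6.

6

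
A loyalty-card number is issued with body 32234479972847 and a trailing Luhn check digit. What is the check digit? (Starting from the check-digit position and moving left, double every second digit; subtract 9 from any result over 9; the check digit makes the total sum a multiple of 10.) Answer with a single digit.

Partial digits right→left: 7 4 8 2 7 9 9 7 4 4 3 2 2 3
Double every second digit counting from the check-digit position (so the 1st, 3rd, 5th, ... of the partial from the right).
  doubled (with −9 where >9): 5 7 5 9 8 6 4 → sum 44
  kept as-is: 4 2 9 7 4 2 3 → sum 31
Total = 44 + 31 = 75.
Check digit = (10 − (75 mod 10)) mod 10 = 5.

5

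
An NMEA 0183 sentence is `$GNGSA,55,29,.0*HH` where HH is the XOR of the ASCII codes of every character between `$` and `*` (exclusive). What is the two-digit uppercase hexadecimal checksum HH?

65

XOR the ASCII codes of the payload characters:
  'G' = 0x47 → acc = 0x47
  'N' = 0x4E → acc = 0x09
  'G' = 0x47 → acc = 0x4E
  'S' = 0x53 → acc = 0x1D
  'A' = 0x41 → acc = 0x5C
  ',' = 0x2C → acc = 0x70
  '5' = 0x35 → acc = 0x45
  '5' = 0x35 → acc = 0x70
  ',' = 0x2C → acc = 0x5C
  '2' = 0x32 → acc = 0x6E
  '9' = 0x39 → acc = 0x57
  ',' = 0x2C → acc = 0x7B
  '.' = 0x2E → acc = 0x55
  '0' = 0x30 → acc = 0x65
Checksum = 0x65.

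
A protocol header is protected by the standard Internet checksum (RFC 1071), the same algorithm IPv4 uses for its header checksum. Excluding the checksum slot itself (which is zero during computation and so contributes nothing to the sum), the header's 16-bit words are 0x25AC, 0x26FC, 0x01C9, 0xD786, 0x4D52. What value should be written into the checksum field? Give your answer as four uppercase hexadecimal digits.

One's-complement addition (fold any carry out of bit 15 back into bit 0):
  0x25AC + 0x26FC = 0x04CA8
  0x4CA8 + 0x01C9 = 0x04E71
  0x4E71 + 0xD786 = 0x125F7 → wrap carry → 0x25F8
  0x25F8 + 0x4D52 = 0x0734A
One's-complement sum = 0x734A.
Checksum = ~0x734A & 0xFFFF = 0x8CB5.

8CB5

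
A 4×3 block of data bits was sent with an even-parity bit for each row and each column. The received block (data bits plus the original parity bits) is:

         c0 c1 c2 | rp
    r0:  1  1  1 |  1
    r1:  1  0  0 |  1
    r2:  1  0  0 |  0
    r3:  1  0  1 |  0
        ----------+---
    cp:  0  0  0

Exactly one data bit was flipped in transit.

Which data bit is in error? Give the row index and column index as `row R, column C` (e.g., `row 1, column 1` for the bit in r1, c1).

row 2, column 1

Recompute each row's even parity and compare to rp:
  r0: data parity 1, sent rp 1 → ok
  r1: data parity 1, sent rp 1 → ok
  r2: data parity 1, sent rp 0 → mismatch
  r3: data parity 0, sent rp 0 → ok
Recompute each column's even parity and compare to cp:
  c0: data parity 0, sent cp 0 → ok
  c1: data parity 1, sent cp 0 → mismatch
  c2: data parity 0, sent cp 0 → ok
Exactly one row (r2) and one column (c1) fail → the flipped bit is at their intersection.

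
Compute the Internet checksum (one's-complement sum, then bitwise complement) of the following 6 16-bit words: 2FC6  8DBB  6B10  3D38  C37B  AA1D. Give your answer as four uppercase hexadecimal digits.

2C9C

One's-complement addition (fold any carry out of bit 15 back into bit 0):
  0x2FC6 + 0x8DBB = 0x0BD81
  0xBD81 + 0x6B10 = 0x12891 → wrap carry → 0x2892
  0x2892 + 0x3D38 = 0x065CA
  0x65CA + 0xC37B = 0x12945 → wrap carry → 0x2946
  0x2946 + 0xAA1D = 0x0D363
One's-complement sum = 0xD363.
Checksum = ~0xD363 & 0xFFFF = 0x2C9C.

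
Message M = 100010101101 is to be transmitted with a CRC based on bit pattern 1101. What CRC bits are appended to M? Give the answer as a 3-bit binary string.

Append 3 zeros: 100010101101000. Divide by 1101 (XOR where the leading bit is 1):
  pos 0: 1000 XOR 1101 = 0101
  pos 1: 1011 XOR 1101 = 0110
  pos 2: 1100 XOR 1101 = 0001
  pos 5: 1101 XOR 1101 = 0000
  pos 9: 1010 XOR 1101 = 0111
  pos 10: 1110 XOR 1101 = 0011
Remainder (last 3 bits) = 110. This is the CRC / FCS.

110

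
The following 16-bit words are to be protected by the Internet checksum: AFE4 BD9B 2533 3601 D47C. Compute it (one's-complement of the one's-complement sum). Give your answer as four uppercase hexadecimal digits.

62CE

One's-complement addition (fold any carry out of bit 15 back into bit 0):
  0xAFE4 + 0xBD9B = 0x16D7F → wrap carry → 0x6D80
  0x6D80 + 0x2533 = 0x092B3
  0x92B3 + 0x3601 = 0x0C8B4
  0xC8B4 + 0xD47C = 0x19D30 → wrap carry → 0x9D31
One's-complement sum = 0x9D31.
Checksum = ~0x9D31 & 0xFFFF = 0x62CE.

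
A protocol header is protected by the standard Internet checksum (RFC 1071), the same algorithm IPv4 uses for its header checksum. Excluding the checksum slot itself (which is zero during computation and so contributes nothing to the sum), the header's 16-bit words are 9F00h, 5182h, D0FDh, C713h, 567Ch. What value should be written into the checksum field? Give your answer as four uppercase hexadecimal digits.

One's-complement addition (fold any carry out of bit 15 back into bit 0):
  0x9F00 + 0x5182 = 0x0F082
  0xF082 + 0xD0FD = 0x1C17F → wrap carry → 0xC180
  0xC180 + 0xC713 = 0x18893 → wrap carry → 0x8894
  0x8894 + 0x567C = 0x0DF10
One's-complement sum = 0xDF10.
Checksum = ~0xDF10 & 0xFFFF = 0x20EF.

20EF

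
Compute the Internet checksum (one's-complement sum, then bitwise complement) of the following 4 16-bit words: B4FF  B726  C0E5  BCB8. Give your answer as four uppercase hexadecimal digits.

One's-complement addition (fold any carry out of bit 15 back into bit 0):
  0xB4FF + 0xB726 = 0x16C25 → wrap carry → 0x6C26
  0x6C26 + 0xC0E5 = 0x12D0B → wrap carry → 0x2D0C
  0x2D0C + 0xBCB8 = 0x0E9C4
One's-complement sum = 0xE9C4.
Checksum = ~0xE9C4 & 0xFFFF = 0x163B.

163B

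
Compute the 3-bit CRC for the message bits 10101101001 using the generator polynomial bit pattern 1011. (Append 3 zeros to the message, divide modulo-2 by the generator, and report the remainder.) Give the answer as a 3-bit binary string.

011

Append 3 zeros: 10101101001000. Divide by 1011 (XOR where the leading bit is 1):
  pos 0: 1010 XOR 1011 = 0001
  pos 3: 1110 XOR 1011 = 0101
  pos 4: 1011 XOR 1011 = 0000
  pos 10: 1000 XOR 1011 = 0011
Remainder (last 3 bits) = 011. This is the CRC / FCS.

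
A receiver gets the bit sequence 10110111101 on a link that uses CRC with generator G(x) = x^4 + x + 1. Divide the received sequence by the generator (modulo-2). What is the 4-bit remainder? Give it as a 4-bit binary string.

0001

Modulo-2 division of 10110111101 by 10011:
  pos 0: 10110 XOR 10011 = 00101
  pos 2: 10111 XOR 10011 = 00100
  pos 4: 10011 XOR 10011 = 00000
Remainder = 0001 (nonzero — an error is detected).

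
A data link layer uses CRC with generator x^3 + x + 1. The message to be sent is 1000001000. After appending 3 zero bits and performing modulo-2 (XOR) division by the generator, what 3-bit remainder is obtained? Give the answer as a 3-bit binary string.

Append 3 zeros: 1000001000000. Divide by 1011 (XOR where the leading bit is 1):
  pos 0: 1000 XOR 1011 = 0011
  pos 2: 1100 XOR 1011 = 0111
  pos 3: 1111 XOR 1011 = 0100
  pos 4: 1000 XOR 1011 = 0011
  pos 6: 1100 XOR 1011 = 0111
  pos 7: 1110 XOR 1011 = 0101
  pos 8: 1010 XOR 1011 = 0001
Remainder (last 3 bits) = 010. This is the CRC / FCS.

010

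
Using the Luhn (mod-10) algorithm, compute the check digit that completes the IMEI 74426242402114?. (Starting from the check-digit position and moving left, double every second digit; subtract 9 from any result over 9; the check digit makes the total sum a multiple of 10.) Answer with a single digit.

Partial digits right→left: 4 1 1 2 0 4 2 4 2 6 2 4 4 7
Double every second digit counting from the check-digit position (so the 1st, 3rd, 5th, ... of the partial from the right).
  doubled (with −9 where >9): 8 2 0 4 4 4 8 → sum 30
  kept as-is: 1 2 4 4 6 4 7 → sum 28
Total = 30 + 28 = 58.
Check digit = (10 − (58 mod 10)) mod 10 = 2.

2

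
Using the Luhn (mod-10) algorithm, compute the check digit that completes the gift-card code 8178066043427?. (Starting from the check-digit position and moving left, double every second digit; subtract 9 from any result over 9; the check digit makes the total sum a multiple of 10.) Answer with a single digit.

Partial digits right→left: 7 2 4 3 4 0 6 6 0 8 7 1 8
Double every second digit counting from the check-digit position (so the 1st, 3rd, 5th, ... of the partial from the right).
  doubled (with −9 where >9): 5 8 8 3 0 5 7 → sum 36
  kept as-is: 2 3 0 6 8 1 → sum 20
Total = 36 + 20 = 56.
Check digit = (10 − (56 mod 10)) mod 10 = 4.

4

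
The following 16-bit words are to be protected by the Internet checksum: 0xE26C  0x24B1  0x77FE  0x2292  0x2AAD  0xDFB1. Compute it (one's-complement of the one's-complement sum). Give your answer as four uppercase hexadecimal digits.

53F2

One's-complement addition (fold any carry out of bit 15 back into bit 0):
  0xE26C + 0x24B1 = 0x1071D → wrap carry → 0x071E
  0x071E + 0x77FE = 0x07F1C
  0x7F1C + 0x2292 = 0x0A1AE
  0xA1AE + 0x2AAD = 0x0CC5B
  0xCC5B + 0xDFB1 = 0x1AC0C → wrap carry → 0xAC0D
One's-complement sum = 0xAC0D.
Checksum = ~0xAC0D & 0xFFFF = 0x53F2.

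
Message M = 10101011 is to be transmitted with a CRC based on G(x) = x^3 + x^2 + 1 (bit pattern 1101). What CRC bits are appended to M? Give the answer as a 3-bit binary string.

Append 3 zeros: 10101011000. Divide by 1101 (XOR where the leading bit is 1):
  pos 0: 1010 XOR 1101 = 0111
  pos 1: 1111 XOR 1101 = 0010
  pos 3: 1001 XOR 1101 = 0100
  pos 4: 1001 XOR 1101 = 0100
  pos 5: 1000 XOR 1101 = 0101
  pos 6: 1010 XOR 1101 = 0111
  pos 7: 1110 XOR 1101 = 0011
Remainder (last 3 bits) = 011. This is the CRC / FCS.

011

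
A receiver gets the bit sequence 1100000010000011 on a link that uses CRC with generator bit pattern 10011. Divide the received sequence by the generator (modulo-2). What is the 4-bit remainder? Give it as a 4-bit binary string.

0000

Modulo-2 division of 1100000010000011 by 10011:
  pos 0: 11000 XOR 10011 = 01011
  pos 1: 10110 XOR 10011 = 00101
  pos 3: 10100 XOR 10011 = 00111
  pos 5: 11110 XOR 10011 = 01101
  pos 6: 11010 XOR 10011 = 01001
  pos 7: 10010 XOR 10011 = 00001
  pos 11: 10011 XOR 10011 = 00000
Remainder = 0000 (zero — the frame passes the CRC check).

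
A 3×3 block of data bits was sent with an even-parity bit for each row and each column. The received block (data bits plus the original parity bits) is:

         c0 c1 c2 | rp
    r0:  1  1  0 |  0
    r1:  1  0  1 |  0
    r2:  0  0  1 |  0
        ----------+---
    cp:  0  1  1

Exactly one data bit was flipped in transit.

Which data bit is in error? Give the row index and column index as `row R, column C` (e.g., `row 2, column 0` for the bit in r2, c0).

Recompute each row's even parity and compare to rp:
  r0: data parity 0, sent rp 0 → ok
  r1: data parity 0, sent rp 0 → ok
  r2: data parity 1, sent rp 0 → mismatch
Recompute each column's even parity and compare to cp:
  c0: data parity 0, sent cp 0 → ok
  c1: data parity 1, sent cp 1 → ok
  c2: data parity 0, sent cp 1 → mismatch
Exactly one row (r2) and one column (c2) fail → the flipped bit is at their intersection.

row 2, column 2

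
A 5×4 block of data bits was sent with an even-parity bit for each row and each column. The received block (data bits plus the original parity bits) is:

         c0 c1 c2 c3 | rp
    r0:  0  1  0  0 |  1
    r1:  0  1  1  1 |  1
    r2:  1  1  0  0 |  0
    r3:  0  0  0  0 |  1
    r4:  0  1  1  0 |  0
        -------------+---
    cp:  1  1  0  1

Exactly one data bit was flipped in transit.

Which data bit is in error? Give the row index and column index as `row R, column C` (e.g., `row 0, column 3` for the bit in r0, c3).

row 3, column 1

Recompute each row's even parity and compare to rp:
  r0: data parity 1, sent rp 1 → ok
  r1: data parity 1, sent rp 1 → ok
  r2: data parity 0, sent rp 0 → ok
  r3: data parity 0, sent rp 1 → mismatch
  r4: data parity 0, sent rp 0 → ok
Recompute each column's even parity and compare to cp:
  c0: data parity 1, sent cp 1 → ok
  c1: data parity 0, sent cp 1 → mismatch
  c2: data parity 0, sent cp 0 → ok
  c3: data parity 1, sent cp 1 → ok
Exactly one row (r3) and one column (c1) fail → the flipped bit is at their intersection.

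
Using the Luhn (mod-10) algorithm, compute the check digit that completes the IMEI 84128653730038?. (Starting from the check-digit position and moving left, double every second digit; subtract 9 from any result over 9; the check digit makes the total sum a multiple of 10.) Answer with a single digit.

Partial digits right→left: 8 3 0 0 3 7 3 5 6 8 2 1 4 8
Double every second digit counting from the check-digit position (so the 1st, 3rd, 5th, ... of the partial from the right).
  doubled (with −9 where >9): 7 0 6 6 3 4 8 → sum 34
  kept as-is: 3 0 7 5 8 1 8 → sum 32
Total = 34 + 32 = 66.
Check digit = (10 − (66 mod 10)) mod 10 = 4.

4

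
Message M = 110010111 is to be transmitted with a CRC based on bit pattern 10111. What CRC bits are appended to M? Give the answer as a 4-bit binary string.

1001

Append 4 zeros: 1100101110000. Divide by 10111 (XOR where the leading bit is 1):
  pos 0: 11001 XOR 10111 = 01110
  pos 1: 11100 XOR 10111 = 01011
  pos 2: 10111 XOR 10111 = 00000
  pos 7: 11000 XOR 10111 = 01111
  pos 8: 11110 XOR 10111 = 01001
Remainder (last 4 bits) = 1001. This is the CRC / FCS.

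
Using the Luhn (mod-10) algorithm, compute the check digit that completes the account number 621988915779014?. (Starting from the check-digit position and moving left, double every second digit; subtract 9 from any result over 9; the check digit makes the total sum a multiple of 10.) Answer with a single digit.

8

Partial digits right→left: 4 1 0 9 7 7 5 1 9 8 8 9 1 2 6
Double every second digit counting from the check-digit position (so the 1st, 3rd, 5th, ... of the partial from the right).
  doubled (with −9 where >9): 8 0 5 1 9 7 2 3 → sum 35
  kept as-is: 1 9 7 1 8 9 2 → sum 37
Total = 35 + 37 = 72.
Check digit = (10 − (72 mod 10)) mod 10 = 8.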